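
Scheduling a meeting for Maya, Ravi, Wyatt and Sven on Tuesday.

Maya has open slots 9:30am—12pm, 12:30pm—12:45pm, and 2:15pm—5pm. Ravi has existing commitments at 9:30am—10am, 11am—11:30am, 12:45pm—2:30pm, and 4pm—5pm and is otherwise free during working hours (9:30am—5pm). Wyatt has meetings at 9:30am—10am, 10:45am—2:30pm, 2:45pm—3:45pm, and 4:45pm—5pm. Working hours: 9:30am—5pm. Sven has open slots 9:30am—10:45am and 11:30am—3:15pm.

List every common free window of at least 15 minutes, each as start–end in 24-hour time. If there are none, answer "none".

Ravi free within 09:30–17:00: 10:00–11:00, 11:30–12:45, 14:30–16:00.
Wyatt free within 09:30–17:00: 10:00–10:45, 14:30–14:45, 15:45–16:45.
Maya ∩ Ravi: 10:00–11:00, 11:30–12:00, 12:30–12:45, 14:30–16:00.
Maya ∩ Ravi ∩ Wyatt: 10:00–10:45, 14:30–14:45, 15:45–16:00.
Maya ∩ Ravi ∩ Wyatt ∩ Sven: 10:00–10:45, 14:30–14:45.
Windows ≥ 15 min: 10:00–10:45, 14:30–14:45.

10:00–10:45, 14:30–14:45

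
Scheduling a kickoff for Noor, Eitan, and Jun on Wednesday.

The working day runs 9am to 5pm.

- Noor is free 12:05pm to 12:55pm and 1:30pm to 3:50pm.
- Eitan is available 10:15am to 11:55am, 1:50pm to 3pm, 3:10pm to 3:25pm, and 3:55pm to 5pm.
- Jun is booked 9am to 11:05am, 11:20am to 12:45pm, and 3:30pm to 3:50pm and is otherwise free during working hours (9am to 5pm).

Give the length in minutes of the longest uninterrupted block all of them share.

70 minutes

Jun free within 09:00–17:00: 11:05–11:20, 12:45–15:30, 15:50–17:00.
Noor ∩ Eitan: 13:50–15:00, 15:10–15:25.
Noor ∩ Eitan ∩ Jun: 13:50–15:00, 15:10–15:25.
Common window lengths: 70, 15 min; longest is 70.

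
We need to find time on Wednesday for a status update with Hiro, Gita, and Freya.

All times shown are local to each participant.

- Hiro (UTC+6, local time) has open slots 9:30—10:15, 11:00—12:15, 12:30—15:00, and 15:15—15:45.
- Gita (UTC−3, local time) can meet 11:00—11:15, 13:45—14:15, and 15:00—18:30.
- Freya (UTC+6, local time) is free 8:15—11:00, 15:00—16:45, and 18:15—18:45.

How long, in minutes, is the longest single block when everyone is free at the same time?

0 minutes

Hiro → UTC: 03:30–04:15, 05:00–06:15, 06:30–09:00, 09:15–09:45.
Gita → UTC: 14:00–14:15, 16:45–17:15, 18:00–21:30.
Freya → UTC: 02:15–05:00, 09:00–10:45, 12:15–12:45.
Hiro ∩ Gita: (none).
Hiro ∩ Gita ∩ Freya: (none).
No common window.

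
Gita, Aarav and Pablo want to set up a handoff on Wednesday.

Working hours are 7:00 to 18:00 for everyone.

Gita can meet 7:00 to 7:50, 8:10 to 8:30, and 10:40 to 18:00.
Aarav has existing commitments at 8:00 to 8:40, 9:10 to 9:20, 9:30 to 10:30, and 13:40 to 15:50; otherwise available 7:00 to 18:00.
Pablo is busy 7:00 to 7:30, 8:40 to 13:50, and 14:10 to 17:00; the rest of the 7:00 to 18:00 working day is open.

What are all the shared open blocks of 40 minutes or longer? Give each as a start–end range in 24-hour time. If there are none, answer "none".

Aarav free within 07:00–18:00: 07:00–08:00, 08:40–09:10, 09:20–09:30, 10:30–13:40, 15:50–18:00.
Pablo free within 07:00–18:00: 07:30–08:40, 13:50–14:10, 17:00–18:00.
Gita ∩ Aarav: 07:00–07:50, 10:40–13:40, 15:50–18:00.
Gita ∩ Aarav ∩ Pablo: 07:30–07:50, 17:00–18:00.
Windows ≥ 40 min: 17:00–18:00.

17:00–18:00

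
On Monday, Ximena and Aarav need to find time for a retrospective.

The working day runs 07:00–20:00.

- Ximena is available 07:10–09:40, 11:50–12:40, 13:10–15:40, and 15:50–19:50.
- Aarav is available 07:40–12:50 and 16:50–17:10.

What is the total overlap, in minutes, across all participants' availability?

Ximena ∩ Aarav: 07:40–09:40, 11:50–12:40, 16:50–17:10.
Total common minutes: 120 + 50 + 20 = 190.

190 minutes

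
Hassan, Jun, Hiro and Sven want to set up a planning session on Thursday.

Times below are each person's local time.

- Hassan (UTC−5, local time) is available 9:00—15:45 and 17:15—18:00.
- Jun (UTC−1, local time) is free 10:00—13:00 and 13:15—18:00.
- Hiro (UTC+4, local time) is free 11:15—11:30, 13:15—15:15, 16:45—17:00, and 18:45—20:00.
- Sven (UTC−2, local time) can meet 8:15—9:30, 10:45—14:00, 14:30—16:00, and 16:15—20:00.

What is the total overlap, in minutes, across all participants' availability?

Hassan → UTC: 14:00–20:45, 22:15–23:00.
Jun → UTC: 11:00–14:00, 14:15–19:00.
Hiro → UTC: 07:15–07:30, 09:15–11:15, 12:45–13:00, 14:45–16:00.
Sven → UTC: 10:15–11:30, 12:45–16:00, 16:30–18:00, 18:15–22:00.
Hassan ∩ Jun: 14:15–19:00.
Hassan ∩ Jun ∩ Hiro: 14:45–16:00.
Hassan ∩ Jun ∩ Hiro ∩ Sven: 14:45–16:00.
Total common minutes: 75.

75 minutes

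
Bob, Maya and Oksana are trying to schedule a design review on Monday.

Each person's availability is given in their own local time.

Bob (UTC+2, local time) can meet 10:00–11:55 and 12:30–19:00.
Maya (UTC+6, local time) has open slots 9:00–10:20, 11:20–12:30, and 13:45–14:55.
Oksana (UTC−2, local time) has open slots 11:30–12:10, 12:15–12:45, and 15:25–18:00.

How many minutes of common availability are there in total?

0 minutes

Bob → UTC: 08:00–09:55, 10:30–17:00.
Maya → UTC: 03:00–04:20, 05:20–06:30, 07:45–08:55.
Oksana → UTC: 13:30–14:10, 14:15–14:45, 17:25–20:00.
Bob ∩ Maya: 08:00–08:55.
Bob ∩ Maya ∩ Oksana: (none).
Total common minutes: 0.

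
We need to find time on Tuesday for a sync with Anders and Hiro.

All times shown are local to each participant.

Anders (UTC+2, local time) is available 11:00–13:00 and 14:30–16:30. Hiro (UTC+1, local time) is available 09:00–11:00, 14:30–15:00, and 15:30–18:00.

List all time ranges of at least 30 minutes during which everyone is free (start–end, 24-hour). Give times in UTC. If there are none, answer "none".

Anders → UTC: 09:00–11:00, 12:30–14:30.
Hiro → UTC: 08:00–10:00, 13:30–14:00, 14:30–17:00.
Anders ∩ Hiro: 09:00–10:00, 13:30–14:00.
Windows ≥ 30 min: 09:00–10:00, 13:30–14:00.

09:00–10:00, 13:30–14:00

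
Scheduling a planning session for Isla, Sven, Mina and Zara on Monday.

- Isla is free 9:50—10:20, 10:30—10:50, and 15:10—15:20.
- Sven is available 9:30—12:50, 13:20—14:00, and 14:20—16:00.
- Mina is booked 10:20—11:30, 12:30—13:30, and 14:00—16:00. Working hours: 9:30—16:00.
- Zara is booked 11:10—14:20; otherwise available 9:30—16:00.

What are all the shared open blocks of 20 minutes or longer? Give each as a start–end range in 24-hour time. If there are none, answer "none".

Mina free within 09:30–16:00: 09:30–10:20, 11:30–12:30, 13:30–14:00.
Zara free within 09:30–16:00: 09:30–11:10, 14:20–16:00.
Isla ∩ Sven: 09:50–10:20, 10:30–10:50, 15:10–15:20.
Isla ∩ Sven ∩ Mina: 09:50–10:20.
Isla ∩ Sven ∩ Mina ∩ Zara: 09:50–10:20.
Windows ≥ 20 min: 09:50–10:20.

09:50–10:20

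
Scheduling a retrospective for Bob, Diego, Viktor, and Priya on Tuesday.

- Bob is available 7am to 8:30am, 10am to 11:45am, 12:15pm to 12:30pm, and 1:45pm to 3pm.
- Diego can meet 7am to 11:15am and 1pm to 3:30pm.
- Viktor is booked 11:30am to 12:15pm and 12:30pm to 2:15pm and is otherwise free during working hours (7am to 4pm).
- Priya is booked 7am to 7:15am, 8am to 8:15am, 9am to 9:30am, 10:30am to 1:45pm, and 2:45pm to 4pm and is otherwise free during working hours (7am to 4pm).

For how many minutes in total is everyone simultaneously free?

120 minutes

Viktor free within 07:00–16:00: 07:00–11:30, 12:15–12:30, 14:15–16:00.
Priya free within 07:00–16:00: 07:15–08:00, 08:15–09:00, 09:30–10:30, 13:45–14:45.
Bob ∩ Diego: 07:00–08:30, 10:00–11:15, 13:45–15:00.
Bob ∩ Diego ∩ Viktor: 07:00–08:30, 10:00–11:15, 14:15–15:00.
Bob ∩ Diego ∩ Viktor ∩ Priya: 07:15–08:00, 08:15–08:30, 10:00–10:30, 14:15–14:45.
Total common minutes: 45 + 15 + 30 + 30 = 120.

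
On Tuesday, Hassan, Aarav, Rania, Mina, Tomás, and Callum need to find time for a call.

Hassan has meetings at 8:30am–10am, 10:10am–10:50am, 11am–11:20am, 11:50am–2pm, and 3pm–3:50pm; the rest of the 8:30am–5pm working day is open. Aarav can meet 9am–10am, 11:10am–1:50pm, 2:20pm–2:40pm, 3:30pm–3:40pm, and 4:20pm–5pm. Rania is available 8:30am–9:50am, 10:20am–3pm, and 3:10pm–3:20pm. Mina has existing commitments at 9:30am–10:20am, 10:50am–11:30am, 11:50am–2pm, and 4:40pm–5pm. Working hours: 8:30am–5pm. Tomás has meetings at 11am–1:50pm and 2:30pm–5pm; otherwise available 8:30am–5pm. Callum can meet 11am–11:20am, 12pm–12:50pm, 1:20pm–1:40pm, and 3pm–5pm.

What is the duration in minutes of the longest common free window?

0 minutes

Hassan free within 08:30–17:00: 10:00–10:10, 10:50–11:00, 11:20–11:50, 14:00–15:00, 15:50–17:00.
Mina free within 08:30–17:00: 08:30–09:30, 10:20–10:50, 11:30–11:50, 14:00–16:40.
Tomás free within 08:30–17:00: 08:30–11:00, 13:50–14:30.
Hassan ∩ Aarav: 11:20–11:50, 14:20–14:40, 16:20–17:00.
Hassan ∩ Aarav ∩ Rania: 11:20–11:50, 14:20–14:40.
Hassan ∩ Aarav ∩ Rania ∩ Mina: 11:30–11:50, 14:20–14:40.
Hassan ∩ Aarav ∩ Rania ∩ Mina ∩ Tomás: 14:20–14:30.
Hassan ∩ Aarav ∩ Rania ∩ Mina ∩ Tomás ∩ Callum: (none).
No common window.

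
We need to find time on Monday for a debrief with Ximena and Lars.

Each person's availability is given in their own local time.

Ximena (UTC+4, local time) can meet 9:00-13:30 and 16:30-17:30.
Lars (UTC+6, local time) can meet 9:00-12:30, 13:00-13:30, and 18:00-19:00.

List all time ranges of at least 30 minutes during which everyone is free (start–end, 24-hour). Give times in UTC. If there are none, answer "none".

05:00–06:30, 07:00–07:30, 12:30–13:00

Ximena → UTC: 05:00–09:30, 12:30–13:30.
Lars → UTC: 03:00–06:30, 07:00–07:30, 12:00–13:00.
Ximena ∩ Lars: 05:00–06:30, 07:00–07:30, 12:30–13:00.
Windows ≥ 30 min: 05:00–06:30, 07:00–07:30, 12:30–13:00.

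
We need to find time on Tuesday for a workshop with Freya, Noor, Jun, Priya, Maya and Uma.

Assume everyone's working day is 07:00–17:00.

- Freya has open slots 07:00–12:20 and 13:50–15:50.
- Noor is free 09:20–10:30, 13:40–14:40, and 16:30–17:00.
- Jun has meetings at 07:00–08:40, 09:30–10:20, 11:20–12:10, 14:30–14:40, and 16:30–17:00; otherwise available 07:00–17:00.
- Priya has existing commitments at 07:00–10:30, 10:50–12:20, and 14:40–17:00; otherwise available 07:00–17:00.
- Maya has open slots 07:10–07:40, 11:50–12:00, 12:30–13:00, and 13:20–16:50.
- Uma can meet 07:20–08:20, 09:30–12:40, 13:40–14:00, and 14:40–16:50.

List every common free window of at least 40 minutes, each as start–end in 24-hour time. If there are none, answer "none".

Jun free within 07:00–17:00: 08:40–09:30, 10:20–11:20, 12:10–14:30, 14:40–16:30.
Priya free within 07:00–17:00: 10:30–10:50, 12:20–14:40.
Freya ∩ Noor: 09:20–10:30, 13:50–14:40.
Freya ∩ Noor ∩ Jun: 09:20–09:30, 10:20–10:30, 13:50–14:30.
Freya ∩ Noor ∩ Jun ∩ Priya: 13:50–14:30.
Freya ∩ Noor ∩ Jun ∩ Priya ∩ Maya: 13:50–14:30.
Freya ∩ Noor ∩ Jun ∩ Priya ∩ Maya ∩ Uma: 13:50–14:00.
Windows ≥ 40 min: (none).

none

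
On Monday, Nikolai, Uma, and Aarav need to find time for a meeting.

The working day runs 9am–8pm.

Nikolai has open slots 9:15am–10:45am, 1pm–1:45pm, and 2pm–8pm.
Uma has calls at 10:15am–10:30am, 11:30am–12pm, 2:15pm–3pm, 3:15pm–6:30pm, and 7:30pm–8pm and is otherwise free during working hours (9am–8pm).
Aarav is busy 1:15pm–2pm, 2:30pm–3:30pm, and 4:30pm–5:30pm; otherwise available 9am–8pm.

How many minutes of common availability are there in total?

Uma free within 09:00–20:00: 09:00–10:15, 10:30–11:30, 12:00–14:15, 15:00–15:15, 18:30–19:30.
Aarav free within 09:00–20:00: 09:00–13:15, 14:00–14:30, 15:30–16:30, 17:30–20:00.
Nikolai ∩ Uma: 09:15–10:15, 10:30–10:45, 13:00–13:45, 14:00–14:15, 15:00–15:15, 18:30–19:30.
Nikolai ∩ Uma ∩ Aarav: 09:15–10:15, 10:30–10:45, 13:00–13:15, 14:00–14:15, 18:30–19:30.
Total common minutes: 60 + 15 + 15 + 15 + 60 = 165.

165 minutes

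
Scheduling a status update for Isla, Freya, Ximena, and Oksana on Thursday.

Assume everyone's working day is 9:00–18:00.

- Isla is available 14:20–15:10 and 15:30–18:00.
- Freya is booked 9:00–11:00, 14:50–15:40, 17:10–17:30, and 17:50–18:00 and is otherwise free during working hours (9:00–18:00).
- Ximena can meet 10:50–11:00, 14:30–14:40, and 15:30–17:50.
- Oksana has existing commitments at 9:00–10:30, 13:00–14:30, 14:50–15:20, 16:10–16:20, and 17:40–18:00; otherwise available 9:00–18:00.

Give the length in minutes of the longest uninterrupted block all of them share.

Freya free within 09:00–18:00: 11:00–14:50, 15:40–17:10, 17:30–17:50.
Oksana free within 09:00–18:00: 10:30–13:00, 14:30–14:50, 15:20–16:10, 16:20–17:40.
Isla ∩ Freya: 14:20–14:50, 15:40–17:10, 17:30–17:50.
Isla ∩ Freya ∩ Ximena: 14:30–14:40, 15:40–17:10, 17:30–17:50.
Isla ∩ Freya ∩ Ximena ∩ Oksana: 14:30–14:40, 15:40–16:10, 16:20–17:10, 17:30–17:40.
Common window lengths: 10, 30, 50, 10 min; longest is 50.

50 minutes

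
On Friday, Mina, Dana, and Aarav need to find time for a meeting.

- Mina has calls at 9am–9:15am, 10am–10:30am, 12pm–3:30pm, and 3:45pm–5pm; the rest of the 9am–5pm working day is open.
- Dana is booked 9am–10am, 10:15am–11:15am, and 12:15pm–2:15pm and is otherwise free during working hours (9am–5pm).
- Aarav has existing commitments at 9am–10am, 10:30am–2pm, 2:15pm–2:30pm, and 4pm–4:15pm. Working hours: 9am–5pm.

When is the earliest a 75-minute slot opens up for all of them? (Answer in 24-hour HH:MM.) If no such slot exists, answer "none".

none

Mina free within 09:00–17:00: 09:15–10:00, 10:30–12:00, 15:30–15:45.
Dana free within 09:00–17:00: 10:00–10:15, 11:15–12:15, 14:15–17:00.
Aarav free within 09:00–17:00: 10:00–10:30, 14:00–14:15, 14:30–16:00, 16:15–17:00.
Mina ∩ Dana: 11:15–12:00, 15:30–15:45.
Mina ∩ Dana ∩ Aarav: 15:30–15:45.
Windows ≥ 75 min: (none).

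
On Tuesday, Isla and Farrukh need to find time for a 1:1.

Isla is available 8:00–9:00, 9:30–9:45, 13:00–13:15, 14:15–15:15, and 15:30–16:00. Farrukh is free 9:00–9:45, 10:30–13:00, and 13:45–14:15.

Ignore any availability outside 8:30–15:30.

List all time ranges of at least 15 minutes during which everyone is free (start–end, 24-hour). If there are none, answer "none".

09:30–09:45

Isla ∩ Farrukh: 09:30–09:45.
Restricted to 08:30–15:30: 09:30–09:45.
Windows ≥ 15 min: 09:30–09:45.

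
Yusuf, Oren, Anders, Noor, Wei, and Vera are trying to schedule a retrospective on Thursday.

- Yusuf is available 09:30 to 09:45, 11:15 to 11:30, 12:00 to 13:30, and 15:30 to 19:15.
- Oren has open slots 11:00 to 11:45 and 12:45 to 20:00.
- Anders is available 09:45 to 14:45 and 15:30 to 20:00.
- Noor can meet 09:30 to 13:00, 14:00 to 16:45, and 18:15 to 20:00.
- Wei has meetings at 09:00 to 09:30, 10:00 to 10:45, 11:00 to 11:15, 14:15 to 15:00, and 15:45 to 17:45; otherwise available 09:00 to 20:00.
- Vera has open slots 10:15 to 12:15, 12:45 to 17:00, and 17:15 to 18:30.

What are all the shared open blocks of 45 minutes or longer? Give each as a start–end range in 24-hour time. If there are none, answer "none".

none

Wei free within 09:00–20:00: 09:30–10:00, 10:45–11:00, 11:15–14:15, 15:00–15:45, 17:45–20:00.
Yusuf ∩ Oren: 11:15–11:30, 12:45–13:30, 15:30–19:15.
Yusuf ∩ Oren ∩ Anders: 11:15–11:30, 12:45–13:30, 15:30–19:15.
Yusuf ∩ Oren ∩ Anders ∩ Noor: 11:15–11:30, 12:45–13:00, 15:30–16:45, 18:15–19:15.
Yusuf ∩ Oren ∩ Anders ∩ Noor ∩ Wei: 11:15–11:30, 12:45–13:00, 15:30–15:45, 18:15–19:15.
Yusuf ∩ Oren ∩ Anders ∩ Noor ∩ Wei ∩ Vera: 11:15–11:30, 12:45–13:00, 15:30–15:45, 18:15–18:30.
Windows ≥ 45 min: (none).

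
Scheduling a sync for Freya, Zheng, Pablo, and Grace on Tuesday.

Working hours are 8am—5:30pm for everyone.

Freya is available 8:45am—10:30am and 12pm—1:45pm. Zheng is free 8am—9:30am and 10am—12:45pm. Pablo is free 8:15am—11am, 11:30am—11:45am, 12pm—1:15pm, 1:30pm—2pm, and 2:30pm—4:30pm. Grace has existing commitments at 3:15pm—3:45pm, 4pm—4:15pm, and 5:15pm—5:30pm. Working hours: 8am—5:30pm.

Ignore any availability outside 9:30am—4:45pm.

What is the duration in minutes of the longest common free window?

45 minutes

Grace free within 08:00–17:30: 08:00–15:15, 15:45–16:00, 16:15–17:15.
Freya ∩ Zheng: 08:45–09:30, 10:00–10:30, 12:00–12:45.
Freya ∩ Zheng ∩ Pablo: 08:45–09:30, 10:00–10:30, 12:00–12:45.
Freya ∩ Zheng ∩ Pablo ∩ Grace: 08:45–09:30, 10:00–10:30, 12:00–12:45.
Restricted to 09:30–16:45: 10:00–10:30, 12:00–12:45.
Common window lengths: 30, 45 min; longest is 45.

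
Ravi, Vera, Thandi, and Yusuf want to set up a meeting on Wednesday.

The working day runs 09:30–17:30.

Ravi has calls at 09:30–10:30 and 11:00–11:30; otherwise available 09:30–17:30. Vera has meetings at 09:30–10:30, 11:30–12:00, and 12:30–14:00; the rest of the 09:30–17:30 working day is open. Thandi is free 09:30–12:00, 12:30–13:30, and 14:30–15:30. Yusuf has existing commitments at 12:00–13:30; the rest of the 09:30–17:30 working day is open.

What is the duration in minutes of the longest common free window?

60 minutes

Ravi free within 09:30–17:30: 10:30–11:00, 11:30–17:30.
Vera free within 09:30–17:30: 10:30–11:30, 12:00–12:30, 14:00–17:30.
Yusuf free within 09:30–17:30: 09:30–12:00, 13:30–17:30.
Ravi ∩ Vera: 10:30–11:00, 12:00–12:30, 14:00–17:30.
Ravi ∩ Vera ∩ Thandi: 10:30–11:00, 14:30–15:30.
Ravi ∩ Vera ∩ Thandi ∩ Yusuf: 10:30–11:00, 14:30–15:30.
Common window lengths: 30, 60 min; longest is 60.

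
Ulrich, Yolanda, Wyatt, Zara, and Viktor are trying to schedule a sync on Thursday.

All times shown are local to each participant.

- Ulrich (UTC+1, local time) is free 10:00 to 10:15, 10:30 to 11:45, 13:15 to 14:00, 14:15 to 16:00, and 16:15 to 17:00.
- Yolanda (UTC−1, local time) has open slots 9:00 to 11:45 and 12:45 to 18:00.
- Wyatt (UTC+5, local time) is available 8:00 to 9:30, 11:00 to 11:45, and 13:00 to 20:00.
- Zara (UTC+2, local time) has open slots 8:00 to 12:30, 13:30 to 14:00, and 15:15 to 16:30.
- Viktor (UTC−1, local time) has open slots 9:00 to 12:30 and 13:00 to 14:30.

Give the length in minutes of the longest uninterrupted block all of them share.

Ulrich → UTC: 09:00–09:15, 09:30–10:45, 12:15–13:00, 13:15–15:00, 15:15–16:00.
Yolanda → UTC: 10:00–12:45, 13:45–19:00.
Wyatt → UTC: 03:00–04:30, 06:00–06:45, 08:00–15:00.
Zara → UTC: 06:00–10:30, 11:30–12:00, 13:15–14:30.
Viktor → UTC: 10:00–13:30, 14:00–15:30.
Ulrich ∩ Yolanda: 10:00–10:45, 12:15–12:45, 13:45–15:00, 15:15–16:00.
Ulrich ∩ Yolanda ∩ Wyatt: 10:00–10:45, 12:15–12:45, 13:45–15:00.
Ulrich ∩ Yolanda ∩ Wyatt ∩ Zara: 10:00–10:30, 13:45–14:30.
Ulrich ∩ Yolanda ∩ Wyatt ∩ Zara ∩ Viktor: 10:00–10:30, 14:00–14:30.
Common window lengths: 30, 30 min; longest is 30.

30 minutes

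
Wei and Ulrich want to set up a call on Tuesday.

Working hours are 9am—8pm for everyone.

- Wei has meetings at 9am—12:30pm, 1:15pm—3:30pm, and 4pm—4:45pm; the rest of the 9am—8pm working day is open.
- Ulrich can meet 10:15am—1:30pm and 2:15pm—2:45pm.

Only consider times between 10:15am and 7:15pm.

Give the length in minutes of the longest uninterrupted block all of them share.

45 minutes

Wei free within 09:00–20:00: 12:30–13:15, 15:30–16:00, 16:45–20:00.
Wei ∩ Ulrich: 12:30–13:15.
Restricted to 10:15–19:15: 12:30–13:15.
Single common window of 45 minutes.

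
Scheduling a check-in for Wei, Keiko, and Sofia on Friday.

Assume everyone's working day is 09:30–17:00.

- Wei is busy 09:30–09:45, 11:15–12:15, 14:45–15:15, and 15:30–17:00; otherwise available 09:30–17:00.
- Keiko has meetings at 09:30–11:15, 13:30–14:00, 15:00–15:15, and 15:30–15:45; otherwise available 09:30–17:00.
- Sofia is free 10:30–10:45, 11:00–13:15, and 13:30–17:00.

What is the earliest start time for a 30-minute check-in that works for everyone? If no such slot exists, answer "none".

Wei free within 09:30–17:00: 09:45–11:15, 12:15–14:45, 15:15–15:30.
Keiko free within 09:30–17:00: 11:15–13:30, 14:00–15:00, 15:15–15:30, 15:45–17:00.
Wei ∩ Keiko: 12:15–13:30, 14:00–14:45, 15:15–15:30.
Wei ∩ Keiko ∩ Sofia: 12:15–13:15, 14:00–14:45, 15:15–15:30.
Windows ≥ 30 min: 12:15–13:15, 14:00–14:45.
Earliest such window starts at 12:15.

12:15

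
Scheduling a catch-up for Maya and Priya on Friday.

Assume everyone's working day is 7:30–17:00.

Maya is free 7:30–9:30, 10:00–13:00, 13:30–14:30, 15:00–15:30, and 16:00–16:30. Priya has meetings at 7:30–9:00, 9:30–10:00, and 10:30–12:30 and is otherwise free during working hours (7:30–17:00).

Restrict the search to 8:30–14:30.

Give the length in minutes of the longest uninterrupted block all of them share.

Priya free within 07:30–17:00: 09:00–09:30, 10:00–10:30, 12:30–17:00.
Maya ∩ Priya: 09:00–09:30, 10:00–10:30, 12:30–13:00, 13:30–14:30, 15:00–15:30, 16:00–16:30.
Restricted to 08:30–14:30: 09:00–09:30, 10:00–10:30, 12:30–13:00, 13:30–14:30.
Common window lengths: 30, 30, 30, 60 min; longest is 60.

60 minutes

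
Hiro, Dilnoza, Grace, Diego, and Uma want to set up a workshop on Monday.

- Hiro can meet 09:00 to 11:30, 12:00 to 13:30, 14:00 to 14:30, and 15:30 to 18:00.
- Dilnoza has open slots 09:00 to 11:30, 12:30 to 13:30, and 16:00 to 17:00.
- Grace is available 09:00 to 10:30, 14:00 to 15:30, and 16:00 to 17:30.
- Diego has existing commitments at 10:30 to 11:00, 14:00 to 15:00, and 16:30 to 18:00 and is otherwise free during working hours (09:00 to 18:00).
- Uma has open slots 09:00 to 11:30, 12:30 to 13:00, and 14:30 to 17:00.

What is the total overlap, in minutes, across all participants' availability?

120 minutes

Diego free within 09:00–18:00: 09:00–10:30, 11:00–14:00, 15:00–16:30.
Hiro ∩ Dilnoza: 09:00–11:30, 12:30–13:30, 16:00–17:00.
Hiro ∩ Dilnoza ∩ Grace: 09:00–10:30, 16:00–17:00.
Hiro ∩ Dilnoza ∩ Grace ∩ Diego: 09:00–10:30, 16:00–16:30.
Hiro ∩ Dilnoza ∩ Grace ∩ Diego ∩ Uma: 09:00–10:30, 16:00–16:30.
Total common minutes: 90 + 30 = 120.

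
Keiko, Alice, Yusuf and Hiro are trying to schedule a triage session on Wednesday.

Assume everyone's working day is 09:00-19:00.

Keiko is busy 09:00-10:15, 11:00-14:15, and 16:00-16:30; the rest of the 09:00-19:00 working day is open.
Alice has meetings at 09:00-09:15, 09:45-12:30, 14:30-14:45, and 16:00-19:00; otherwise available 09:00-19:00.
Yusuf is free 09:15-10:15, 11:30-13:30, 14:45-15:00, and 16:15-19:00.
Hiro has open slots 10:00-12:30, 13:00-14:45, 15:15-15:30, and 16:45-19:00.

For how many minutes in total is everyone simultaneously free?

0 minutes

Keiko free within 09:00–19:00: 10:15–11:00, 14:15–16:00, 16:30–19:00.
Alice free within 09:00–19:00: 09:15–09:45, 12:30–14:30, 14:45–16:00.
Keiko ∩ Alice: 14:15–14:30, 14:45–16:00.
Keiko ∩ Alice ∩ Yusuf: 14:45–15:00.
Keiko ∩ Alice ∩ Yusuf ∩ Hiro: (none).
Total common minutes: 0.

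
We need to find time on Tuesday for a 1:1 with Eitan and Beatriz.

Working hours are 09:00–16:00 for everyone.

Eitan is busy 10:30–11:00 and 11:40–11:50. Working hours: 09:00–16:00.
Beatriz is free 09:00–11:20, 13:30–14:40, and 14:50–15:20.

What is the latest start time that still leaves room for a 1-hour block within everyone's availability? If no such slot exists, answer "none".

Eitan free within 09:00–16:00: 09:00–10:30, 11:00–11:40, 11:50–16:00.
Eitan ∩ Beatriz: 09:00–10:30, 11:00–11:20, 13:30–14:40, 14:50–15:20.
Windows ≥ 60 min: 09:00–10:30, 13:30–14:40.
Latest start in the last window 13:30–14:40 is 14:40 − 60 min = 13:40.

13:40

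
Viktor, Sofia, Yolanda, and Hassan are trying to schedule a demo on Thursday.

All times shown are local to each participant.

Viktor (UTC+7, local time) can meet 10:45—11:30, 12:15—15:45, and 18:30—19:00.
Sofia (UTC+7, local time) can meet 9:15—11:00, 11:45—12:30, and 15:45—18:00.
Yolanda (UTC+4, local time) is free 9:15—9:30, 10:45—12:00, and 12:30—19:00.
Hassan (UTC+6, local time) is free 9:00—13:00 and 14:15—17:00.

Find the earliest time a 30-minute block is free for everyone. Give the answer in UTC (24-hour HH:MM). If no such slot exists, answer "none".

none

Viktor → UTC: 03:45–04:30, 05:15–08:45, 11:30–12:00.
Sofia → UTC: 02:15–04:00, 04:45–05:30, 08:45–11:00.
Yolanda → UTC: 05:15–05:30, 06:45–08:00, 08:30–15:00.
Hassan → UTC: 03:00–07:00, 08:15–11:00.
Viktor ∩ Sofia: 03:45–04:00, 05:15–05:30.
Viktor ∩ Sofia ∩ Yolanda: 05:15–05:30.
Viktor ∩ Sofia ∩ Yolanda ∩ Hassan: 05:15–05:30.
Windows ≥ 30 min: (none).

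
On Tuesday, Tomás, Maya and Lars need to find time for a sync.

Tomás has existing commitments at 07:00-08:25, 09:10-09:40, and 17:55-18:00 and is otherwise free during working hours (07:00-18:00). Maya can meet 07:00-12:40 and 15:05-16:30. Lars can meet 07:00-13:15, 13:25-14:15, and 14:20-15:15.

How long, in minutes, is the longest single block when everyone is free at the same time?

180 minutes

Tomás free within 07:00–18:00: 08:25–09:10, 09:40–17:55.
Tomás ∩ Maya: 08:25–09:10, 09:40–12:40, 15:05–16:30.
Tomás ∩ Maya ∩ Lars: 08:25–09:10, 09:40–12:40, 15:05–15:15.
Common window lengths: 45, 180, 10 min; longest is 180.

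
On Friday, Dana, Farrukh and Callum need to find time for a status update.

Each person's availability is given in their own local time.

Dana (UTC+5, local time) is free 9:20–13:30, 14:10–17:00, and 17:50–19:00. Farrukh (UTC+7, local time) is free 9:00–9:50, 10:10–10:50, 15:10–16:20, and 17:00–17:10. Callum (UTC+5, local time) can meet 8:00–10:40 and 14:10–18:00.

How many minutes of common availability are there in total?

20 minutes

Dana → UTC: 04:20–08:30, 09:10–12:00, 12:50–14:00.
Farrukh → UTC: 02:00–02:50, 03:10–03:50, 08:10–09:20, 10:00–10:10.
Callum → UTC: 03:00–05:40, 09:10–13:00.
Dana ∩ Farrukh: 08:10–08:30, 09:10–09:20, 10:00–10:10.
Dana ∩ Farrukh ∩ Callum: 09:10–09:20, 10:00–10:10.
Total common minutes: 10 + 10 = 20.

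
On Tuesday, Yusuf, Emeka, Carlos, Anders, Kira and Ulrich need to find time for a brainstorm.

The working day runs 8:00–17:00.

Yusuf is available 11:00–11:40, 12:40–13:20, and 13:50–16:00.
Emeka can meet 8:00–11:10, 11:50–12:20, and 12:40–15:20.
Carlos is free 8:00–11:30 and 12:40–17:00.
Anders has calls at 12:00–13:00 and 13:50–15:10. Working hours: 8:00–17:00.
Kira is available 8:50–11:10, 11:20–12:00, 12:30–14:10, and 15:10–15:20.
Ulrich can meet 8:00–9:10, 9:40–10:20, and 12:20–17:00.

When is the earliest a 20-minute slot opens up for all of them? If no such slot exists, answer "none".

13:00

Anders free within 08:00–17:00: 08:00–12:00, 13:00–13:50, 15:10–17:00.
Yusuf ∩ Emeka: 11:00–11:10, 12:40–13:20, 13:50–15:20.
Yusuf ∩ Emeka ∩ Carlos: 11:00–11:10, 12:40–13:20, 13:50–15:20.
Yusuf ∩ Emeka ∩ Carlos ∩ Anders: 11:00–11:10, 13:00–13:20, 15:10–15:20.
Yusuf ∩ Emeka ∩ Carlos ∩ Anders ∩ Kira: 11:00–11:10, 13:00–13:20, 15:10–15:20.
Yusuf ∩ Emeka ∩ Carlos ∩ Anders ∩ Kira ∩ Ulrich: 13:00–13:20, 15:10–15:20.
Windows ≥ 20 min: 13:00–13:20.
Earliest such window starts at 13:00.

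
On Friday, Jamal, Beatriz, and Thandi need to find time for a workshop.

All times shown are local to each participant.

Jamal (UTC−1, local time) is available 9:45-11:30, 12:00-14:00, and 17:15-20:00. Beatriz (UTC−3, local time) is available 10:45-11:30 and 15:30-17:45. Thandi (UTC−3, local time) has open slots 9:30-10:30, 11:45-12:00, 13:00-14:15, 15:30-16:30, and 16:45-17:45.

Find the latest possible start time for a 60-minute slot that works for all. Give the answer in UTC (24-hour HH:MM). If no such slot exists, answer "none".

Jamal → UTC: 10:45–12:30, 13:00–15:00, 18:15–21:00.
Beatriz → UTC: 13:45–14:30, 18:30–20:45.
Thandi → UTC: 12:30–13:30, 14:45–15:00, 16:00–17:15, 18:30–19:30, 19:45–20:45.
Jamal ∩ Beatriz: 13:45–14:30, 18:30–20:45.
Jamal ∩ Beatriz ∩ Thandi: 18:30–19:30, 19:45–20:45.
Windows ≥ 60 min: 18:30–19:30, 19:45–20:45.
Latest start in the last window 19:45–20:45 is 20:45 − 60 min = 19:45.

19:45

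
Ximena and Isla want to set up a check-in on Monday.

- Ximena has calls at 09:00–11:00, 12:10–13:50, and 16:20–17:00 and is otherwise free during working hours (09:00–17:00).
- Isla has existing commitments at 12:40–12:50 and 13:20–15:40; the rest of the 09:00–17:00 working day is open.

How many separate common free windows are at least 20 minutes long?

2

Ximena free within 09:00–17:00: 11:00–12:10, 13:50–16:20.
Isla free within 09:00–17:00: 09:00–12:40, 12:50–13:20, 15:40–17:00.
Ximena ∩ Isla: 11:00–12:10, 15:40–16:20.
Windows ≥ 20 min: 11:00–12:10, 15:40–16:20.
That's 2 windows.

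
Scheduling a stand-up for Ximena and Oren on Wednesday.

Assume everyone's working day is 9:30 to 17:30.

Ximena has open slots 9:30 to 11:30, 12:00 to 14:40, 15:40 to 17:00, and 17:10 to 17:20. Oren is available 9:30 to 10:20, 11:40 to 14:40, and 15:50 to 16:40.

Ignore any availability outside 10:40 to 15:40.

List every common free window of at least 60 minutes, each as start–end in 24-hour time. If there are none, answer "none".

Ximena ∩ Oren: 09:30–10:20, 12:00–14:40, 15:50–16:40.
Restricted to 10:40–15:40: 12:00–14:40.
Windows ≥ 60 min: 12:00–14:40.

12:00–14:40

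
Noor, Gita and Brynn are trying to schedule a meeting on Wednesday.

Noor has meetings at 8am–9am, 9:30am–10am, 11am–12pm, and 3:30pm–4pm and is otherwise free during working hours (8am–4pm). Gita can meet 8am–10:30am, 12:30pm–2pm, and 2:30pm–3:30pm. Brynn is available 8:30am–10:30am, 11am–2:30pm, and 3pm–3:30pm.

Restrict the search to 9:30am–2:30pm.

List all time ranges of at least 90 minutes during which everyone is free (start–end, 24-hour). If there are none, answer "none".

Noor free within 08:00–16:00: 09:00–09:30, 10:00–11:00, 12:00–15:30.
Noor ∩ Gita: 09:00–09:30, 10:00–10:30, 12:30–14:00, 14:30–15:30.
Noor ∩ Gita ∩ Brynn: 09:00–09:30, 10:00–10:30, 12:30–14:00, 15:00–15:30.
Restricted to 09:30–14:30: 10:00–10:30, 12:30–14:00.
Windows ≥ 90 min: 12:30–14:00.

12:30–14:00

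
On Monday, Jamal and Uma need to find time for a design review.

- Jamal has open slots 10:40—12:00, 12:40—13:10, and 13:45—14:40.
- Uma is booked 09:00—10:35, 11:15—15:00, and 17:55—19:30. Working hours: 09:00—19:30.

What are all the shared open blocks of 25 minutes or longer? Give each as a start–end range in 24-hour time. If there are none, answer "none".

10:40–11:15

Uma free within 09:00–19:30: 10:35–11:15, 15:00–17:55.
Jamal ∩ Uma: 10:40–11:15.
Windows ≥ 25 min: 10:40–11:15.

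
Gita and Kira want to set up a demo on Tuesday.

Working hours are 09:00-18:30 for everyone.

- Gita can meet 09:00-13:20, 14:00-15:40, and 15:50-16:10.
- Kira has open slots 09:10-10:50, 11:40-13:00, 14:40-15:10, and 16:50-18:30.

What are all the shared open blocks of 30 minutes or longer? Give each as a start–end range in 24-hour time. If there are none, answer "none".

Gita ∩ Kira: 09:10–10:50, 11:40–13:00, 14:40–15:10.
Windows ≥ 30 min: 09:10–10:50, 11:40–13:00, 14:40–15:10.

09:10–10:50, 11:40–13:00, 14:40–15:10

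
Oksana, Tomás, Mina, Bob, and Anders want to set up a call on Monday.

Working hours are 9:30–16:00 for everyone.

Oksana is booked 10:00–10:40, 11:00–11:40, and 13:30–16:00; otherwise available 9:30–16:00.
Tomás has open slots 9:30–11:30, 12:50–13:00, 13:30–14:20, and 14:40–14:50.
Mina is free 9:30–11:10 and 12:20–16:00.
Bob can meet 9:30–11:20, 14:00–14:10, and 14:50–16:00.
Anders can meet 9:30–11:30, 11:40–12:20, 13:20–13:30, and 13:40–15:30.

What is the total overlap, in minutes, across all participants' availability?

Oksana free within 09:30–16:00: 09:30–10:00, 10:40–11:00, 11:40–13:30.
Oksana ∩ Tomás: 09:30–10:00, 10:40–11:00, 12:50–13:00.
Oksana ∩ Tomás ∩ Mina: 09:30–10:00, 10:40–11:00, 12:50–13:00.
Oksana ∩ Tomás ∩ Mina ∩ Bob: 09:30–10:00, 10:40–11:00.
Oksana ∩ Tomás ∩ Mina ∩ Bob ∩ Anders: 09:30–10:00, 10:40–11:00.
Total common minutes: 30 + 20 = 50.

50 minutes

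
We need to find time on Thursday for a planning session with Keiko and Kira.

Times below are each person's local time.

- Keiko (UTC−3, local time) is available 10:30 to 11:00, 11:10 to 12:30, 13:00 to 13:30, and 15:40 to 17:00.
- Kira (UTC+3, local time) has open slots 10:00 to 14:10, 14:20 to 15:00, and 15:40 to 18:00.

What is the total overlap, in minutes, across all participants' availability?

Keiko → UTC: 13:30–14:00, 14:10–15:30, 16:00–16:30, 18:40–20:00.
Kira → UTC: 07:00–11:10, 11:20–12:00, 12:40–15:00.
Keiko ∩ Kira: 13:30–14:00, 14:10–15:00.
Total common minutes: 30 + 50 = 80.

80 minutes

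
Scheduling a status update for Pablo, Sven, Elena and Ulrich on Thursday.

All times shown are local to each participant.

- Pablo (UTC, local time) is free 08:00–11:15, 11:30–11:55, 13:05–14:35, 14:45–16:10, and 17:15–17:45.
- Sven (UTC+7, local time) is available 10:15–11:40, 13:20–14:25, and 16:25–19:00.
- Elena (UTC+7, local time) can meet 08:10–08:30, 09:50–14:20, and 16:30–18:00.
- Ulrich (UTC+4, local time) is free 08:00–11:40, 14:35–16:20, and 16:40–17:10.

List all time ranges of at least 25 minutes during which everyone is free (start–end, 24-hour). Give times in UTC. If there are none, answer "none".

Pablo → UTC: 08:00–11:15, 11:30–11:55, 13:05–14:35, 14:45–16:10, 17:15–17:45.
Sven → UTC: 03:15–04:40, 06:20–07:25, 09:25–12:00.
Elena → UTC: 01:10–01:30, 02:50–07:20, 09:30–11:00.
Ulrich → UTC: 04:00–07:40, 10:35–12:20, 12:40–13:10.
Pablo ∩ Sven: 09:25–11:15, 11:30–11:55.
Pablo ∩ Sven ∩ Elena: 09:30–11:00.
Pablo ∩ Sven ∩ Elena ∩ Ulrich: 10:35–11:00.
Windows ≥ 25 min: 10:35–11:00.

10:35–11:00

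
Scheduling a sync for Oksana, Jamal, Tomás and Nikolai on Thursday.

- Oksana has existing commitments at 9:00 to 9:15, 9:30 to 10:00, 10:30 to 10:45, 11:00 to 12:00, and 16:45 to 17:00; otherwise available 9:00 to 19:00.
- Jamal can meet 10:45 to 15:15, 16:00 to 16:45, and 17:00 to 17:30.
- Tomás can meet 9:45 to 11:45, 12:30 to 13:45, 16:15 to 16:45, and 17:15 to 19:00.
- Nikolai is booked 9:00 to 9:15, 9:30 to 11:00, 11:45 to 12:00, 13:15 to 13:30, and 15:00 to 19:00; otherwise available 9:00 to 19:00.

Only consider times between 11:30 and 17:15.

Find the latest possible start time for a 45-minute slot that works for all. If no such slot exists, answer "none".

Oksana free within 09:00–19:00: 09:15–09:30, 10:00–10:30, 10:45–11:00, 12:00–16:45, 17:00–19:00.
Nikolai free within 09:00–19:00: 09:15–09:30, 11:00–11:45, 12:00–13:15, 13:30–15:00.
Oksana ∩ Jamal: 10:45–11:00, 12:00–15:15, 16:00–16:45, 17:00–17:30.
Oksana ∩ Jamal ∩ Tomás: 10:45–11:00, 12:30–13:45, 16:15–16:45, 17:15–17:30.
Oksana ∩ Jamal ∩ Tomás ∩ Nikolai: 12:30–13:15, 13:30–13:45.
Restricted to 11:30–17:15: 12:30–13:15, 13:30–13:45.
Windows ≥ 45 min: 12:30–13:15.
Latest start in the last window 12:30–13:15 is 13:15 − 45 min = 12:30.

12:30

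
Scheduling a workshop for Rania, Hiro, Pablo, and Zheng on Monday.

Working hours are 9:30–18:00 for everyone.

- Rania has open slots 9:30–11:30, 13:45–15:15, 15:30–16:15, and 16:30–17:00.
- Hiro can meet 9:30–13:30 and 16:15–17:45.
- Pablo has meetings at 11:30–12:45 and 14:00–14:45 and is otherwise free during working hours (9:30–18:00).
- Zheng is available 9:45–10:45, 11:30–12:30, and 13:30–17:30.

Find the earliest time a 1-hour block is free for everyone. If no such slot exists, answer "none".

09:45

Pablo free within 09:30–18:00: 09:30–11:30, 12:45–14:00, 14:45–18:00.
Rania ∩ Hiro: 09:30–11:30, 16:30–17:00.
Rania ∩ Hiro ∩ Pablo: 09:30–11:30, 16:30–17:00.
Rania ∩ Hiro ∩ Pablo ∩ Zheng: 09:45–10:45, 16:30–17:00.
Windows ≥ 60 min: 09:45–10:45.
Earliest such window starts at 09:45.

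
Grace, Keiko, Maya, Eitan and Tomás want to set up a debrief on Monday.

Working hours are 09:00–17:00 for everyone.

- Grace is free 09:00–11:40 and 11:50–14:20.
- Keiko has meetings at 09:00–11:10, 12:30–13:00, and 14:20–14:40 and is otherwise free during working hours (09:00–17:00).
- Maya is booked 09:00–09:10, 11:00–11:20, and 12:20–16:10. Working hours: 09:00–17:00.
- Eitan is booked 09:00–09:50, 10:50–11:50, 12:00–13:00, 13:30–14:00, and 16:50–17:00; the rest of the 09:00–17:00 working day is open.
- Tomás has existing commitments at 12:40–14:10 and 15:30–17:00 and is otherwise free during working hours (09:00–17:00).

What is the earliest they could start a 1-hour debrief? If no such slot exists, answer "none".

none

Keiko free within 09:00–17:00: 11:10–12:30, 13:00–14:20, 14:40–17:00.
Maya free within 09:00–17:00: 09:10–11:00, 11:20–12:20, 16:10–17:00.
Eitan free within 09:00–17:00: 09:50–10:50, 11:50–12:00, 13:00–13:30, 14:00–16:50.
Tomás free within 09:00–17:00: 09:00–12:40, 14:10–15:30.
Grace ∩ Keiko: 11:10–11:40, 11:50–12:30, 13:00–14:20.
Grace ∩ Keiko ∩ Maya: 11:20–11:40, 11:50–12:20.
Grace ∩ Keiko ∩ Maya ∩ Eitan: 11:50–12:00.
Grace ∩ Keiko ∩ Maya ∩ Eitan ∩ Tomás: 11:50–12:00.
Windows ≥ 60 min: (none).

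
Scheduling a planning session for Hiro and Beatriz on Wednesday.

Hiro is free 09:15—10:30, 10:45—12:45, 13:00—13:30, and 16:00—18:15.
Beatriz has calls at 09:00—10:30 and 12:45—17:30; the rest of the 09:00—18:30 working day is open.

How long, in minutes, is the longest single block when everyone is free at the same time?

120 minutes

Beatriz free within 09:00–18:30: 10:30–12:45, 17:30–18:30.
Hiro ∩ Beatriz: 10:45–12:45, 17:30–18:15.
Common window lengths: 120, 45 min; longest is 120.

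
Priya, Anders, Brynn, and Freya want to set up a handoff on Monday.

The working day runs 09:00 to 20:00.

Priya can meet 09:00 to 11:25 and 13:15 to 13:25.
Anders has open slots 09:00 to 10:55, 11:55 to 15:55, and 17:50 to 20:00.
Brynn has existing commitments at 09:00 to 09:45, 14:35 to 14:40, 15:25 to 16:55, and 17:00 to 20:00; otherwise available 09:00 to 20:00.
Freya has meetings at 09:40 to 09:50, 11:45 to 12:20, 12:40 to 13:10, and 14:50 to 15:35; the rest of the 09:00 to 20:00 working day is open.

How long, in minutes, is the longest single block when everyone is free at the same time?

65 minutes

Brynn free within 09:00–20:00: 09:45–14:35, 14:40–15:25, 16:55–17:00.
Freya free within 09:00–20:00: 09:00–09:40, 09:50–11:45, 12:20–12:40, 13:10–14:50, 15:35–20:00.
Priya ∩ Anders: 09:00–10:55, 13:15–13:25.
Priya ∩ Anders ∩ Brynn: 09:45–10:55, 13:15–13:25.
Priya ∩ Anders ∩ Brynn ∩ Freya: 09:50–10:55, 13:15–13:25.
Common window lengths: 65, 10 min; longest is 65.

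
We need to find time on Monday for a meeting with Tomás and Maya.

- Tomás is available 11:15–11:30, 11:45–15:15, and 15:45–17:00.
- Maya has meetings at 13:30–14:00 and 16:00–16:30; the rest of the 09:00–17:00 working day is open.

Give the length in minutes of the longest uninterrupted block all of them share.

105 minutes

Maya free within 09:00–17:00: 09:00–13:30, 14:00–16:00, 16:30–17:00.
Tomás ∩ Maya: 11:15–11:30, 11:45–13:30, 14:00–15:15, 15:45–16:00, 16:30–17:00.
Common window lengths: 15, 105, 75, 15, 30 min; longest is 105.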